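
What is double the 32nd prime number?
The 32nd prime number = 131
Compute 131 × 2 = 262
262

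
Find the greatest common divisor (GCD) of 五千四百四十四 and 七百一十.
Convert 五千四百四十四 (Chinese numeral) → 5×1000 + 4×100 + 4×10 + 4 = 5444 (decimal)
Convert 七百一十 (Chinese numeral) → 7×100 + 1×10 = 710 (decimal)
Compute gcd(5444, 710) = 2
2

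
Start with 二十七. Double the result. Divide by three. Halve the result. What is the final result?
Convert 二十七 (Chinese numeral) → 2×10 + 7 = 27 (decimal)
Start: 27
27 × 2 = 54
Convert three (English words) → 3 (decimal)
54 ÷ 3 = 18
18 ÷ 2 = 9
9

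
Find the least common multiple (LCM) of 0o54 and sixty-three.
Convert 0o54 (octal) → 5×8 + 4 = 44 (decimal)
Convert sixty-three (English words) → 63 (decimal)
Compute lcm(44, 63) = 2772
2772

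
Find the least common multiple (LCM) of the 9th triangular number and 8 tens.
Convert the 9th triangular number (triangular index) → 9×10/2 = 45 (decimal)
Convert 8 tens (place-value notation) → 8×10 = 80 (decimal)
Compute lcm(45, 80) = 720
720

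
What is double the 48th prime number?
The 48th prime number = 223
Compute 223 × 2 = 446
446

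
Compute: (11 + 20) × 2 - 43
Parentheses first: 11 + 20 = 31
Multiply: 31 × 2 = 62
Subtract: 62 - 43 = 19
19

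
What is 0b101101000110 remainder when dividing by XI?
Convert 0b101101000110 (binary) → 2048 + 512 + 256 + 64 + 4 + 2 = 2886 (decimal)
Convert XI (Roman numeral) → 10 + 1 = 11 (decimal)
Compute 2886 mod 11 = 4
4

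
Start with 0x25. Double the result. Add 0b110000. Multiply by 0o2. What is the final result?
Convert 0x25 (hexadecimal) → 2×16 + 5 = 37 (decimal)
Start: 37
37 × 2 = 74
Convert 0b110000 (binary) → 32 + 16 = 48 (decimal)
74 + 48 = 122
Convert 0o2 (octal) → 2 (decimal)
122 × 2 = 244
244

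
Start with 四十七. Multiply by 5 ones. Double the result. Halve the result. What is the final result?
Convert 四十七 (Chinese numeral) → 4×10 + 7 = 47 (decimal)
Start: 47
Convert 5 ones (place-value notation) → 5 (decimal)
47 × 5 = 235
235 × 2 = 470
470 ÷ 2 = 235
235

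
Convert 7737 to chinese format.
Convert 7737 (decimal) → 7737 = 7×1000 + 7×100 + 3×10 + 7 → 七千七百三十七 (Chinese numeral)
七千七百三十七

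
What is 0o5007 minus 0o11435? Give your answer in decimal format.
Convert 0o5007 (octal) → 5×512 + 7 = 2567 (decimal)
Convert 0o11435 (octal) → 1×4096 + 1×512 + 4×64 + 3×8 + 5 = 4893 (decimal)
Compute 2567 - 4893 = -2326
-2326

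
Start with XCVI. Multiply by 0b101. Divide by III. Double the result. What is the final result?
Convert XCVI (Roman numeral) → 90 + 5 + 1 = 96 (decimal)
Start: 96
Convert 0b101 (binary) → 4 + 1 = 5 (decimal)
96 × 5 = 480
Convert III (Roman numeral) → 1 + 1 + 1 = 3 (decimal)
480 ÷ 3 = 160
160 × 2 = 320
320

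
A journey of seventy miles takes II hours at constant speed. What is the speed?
Convert seventy (English words) → 70 (decimal)
Convert II (Roman numeral) → 1 + 1 = 2 (decimal)
Compute 70 ÷ 2 = 35
35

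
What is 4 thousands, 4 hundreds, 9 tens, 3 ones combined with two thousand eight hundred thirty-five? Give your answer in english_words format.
Convert 4 thousands, 4 hundreds, 9 tens, 3 ones (place-value notation) → 4×1000 + 4×100 + 9×10 + 3 = 4493 (decimal)
Convert two thousand eight hundred thirty-five (English words) → 2×1000 + 8×100 + 35 = 2835 (decimal)
Compute 4493 + 2835 = 7328
Convert 7328 (decimal) → 7328 = 7×1000 + 3×100 + 28 → seven thousand three hundred twenty-eight (English words)
seven thousand three hundred twenty-eight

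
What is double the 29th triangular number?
The 29th triangular number = 29×30/2 = 435
Compute 435 × 2 = 870
870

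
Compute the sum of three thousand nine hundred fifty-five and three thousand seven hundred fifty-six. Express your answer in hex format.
Convert three thousand nine hundred fifty-five (English words) → 3×1000 + 9×100 + 55 = 3955 (decimal)
Convert three thousand seven hundred fifty-six (English words) → 3×1000 + 7×100 + 56 = 3756 (decimal)
Compute 3955 + 3756 = 7711
Convert 7711 (decimal) → 7711 = 1×4096 + 14×256 + 1×16 + 15 → 0x1E1F (hexadecimal)
0x1E1F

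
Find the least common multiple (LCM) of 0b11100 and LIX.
Convert 0b11100 (binary) → 16 + 8 + 4 = 28 (decimal)
Convert LIX (Roman numeral) → 50 + 9 = 59 (decimal)
Compute lcm(28, 59) = 1652
1652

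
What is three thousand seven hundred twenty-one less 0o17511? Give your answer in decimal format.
Convert three thousand seven hundred twenty-one (English words) → 3×1000 + 7×100 + 21 = 3721 (decimal)
Convert 0o17511 (octal) → 1×4096 + 7×512 + 5×64 + 1×8 + 1 = 8009 (decimal)
Compute 3721 - 8009 = -4288
-4288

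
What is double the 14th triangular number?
The 14th triangular number = 14×15/2 = 105
Compute 105 × 2 = 210
210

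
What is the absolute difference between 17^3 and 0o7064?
Convert 17^3 (power) → 4913 (decimal)
Convert 0o7064 (octal) → 7×512 + 6×8 + 4 = 3636 (decimal)
Compute |4913 - 3636| = 1277
1277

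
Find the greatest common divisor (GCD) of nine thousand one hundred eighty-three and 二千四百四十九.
Convert nine thousand one hundred eighty-three (English words) → 9×1000 + 1×100 + 83 = 9183 (decimal)
Convert 二千四百四十九 (Chinese numeral) → 2×1000 + 4×100 + 4×10 + 9 = 2449 (decimal)
Compute gcd(9183, 2449) = 1
1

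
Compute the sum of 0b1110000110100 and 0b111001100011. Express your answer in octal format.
Convert 0b1110000110100 (binary) → 4096 + 2048 + 1024 + 32 + 16 + 4 = 7220 (decimal)
Convert 0b111001100011 (binary) → 2048 + 1024 + 512 + 64 + 32 + 2 + 1 = 3683 (decimal)
Compute 7220 + 3683 = 10903
Convert 10903 (decimal) → 10903 = 2×4096 + 5×512 + 2×64 + 2×8 + 7 → 0o25227 (octal)
0o25227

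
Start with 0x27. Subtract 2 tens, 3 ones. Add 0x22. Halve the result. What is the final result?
Convert 0x27 (hexadecimal) → 2×16 + 7 = 39 (decimal)
Start: 39
Convert 2 tens, 3 ones (place-value notation) → 2×10 + 3 = 23 (decimal)
39 - 23 = 16
Convert 0x22 (hexadecimal) → 2×16 + 2 = 34 (decimal)
16 + 34 = 50
50 ÷ 2 = 25
25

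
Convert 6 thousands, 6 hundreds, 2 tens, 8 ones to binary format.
Convert 6 thousands, 6 hundreds, 2 tens, 8 ones (place-value notation) → 6×1000 + 6×100 + 2×10 + 8 = 6628 (decimal)
Convert 6628 (decimal) → 6628 = 4096 + 2048 + 256 + 128 + 64 + 32 + 4 → 0b1100111100100 (binary)
0b1100111100100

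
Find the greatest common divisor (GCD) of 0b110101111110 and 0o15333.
Convert 0b110101111110 (binary) → 2048 + 1024 + 256 + 64 + 32 + 16 + 8 + 4 + 2 = 3454 (decimal)
Convert 0o15333 (octal) → 1×4096 + 5×512 + 3×64 + 3×8 + 3 = 6875 (decimal)
Compute gcd(3454, 6875) = 11
11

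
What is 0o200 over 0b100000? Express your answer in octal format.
Convert 0o200 (octal) → 2×64 = 128 (decimal)
Convert 0b100000 (binary) → 32 (decimal)
Compute 128 ÷ 32 = 4
Convert 4 (decimal) → 0o4 (octal)
0o4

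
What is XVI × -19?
Convert XVI (Roman numeral) → 10 + 5 + 1 = 16 (decimal)
Compute 16 × -19 = -304
-304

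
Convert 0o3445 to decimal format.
Convert 0o3445 (octal) → 3×512 + 4×64 + 4×8 + 5 = 1829 (decimal)
1829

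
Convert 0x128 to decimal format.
Convert 0x128 (hexadecimal) → 1×256 + 2×16 + 8 = 296 (decimal)
296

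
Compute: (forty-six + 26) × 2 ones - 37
Convert forty-six (English words) → 46 (decimal)
Convert 2 ones (place-value notation) → 2 (decimal)
Expression in decimal: (46 + 26) × 2 - 37
Parentheses first: 46 + 26 = 72
Multiply: 72 × 2 = 144
Subtract: 144 - 37 = 107
107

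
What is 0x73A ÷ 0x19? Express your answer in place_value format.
Convert 0x73A (hexadecimal) → 7×256 + 3×16 + 10 = 1850 (decimal)
Convert 0x19 (hexadecimal) → 1×16 + 9 = 25 (decimal)
Compute 1850 ÷ 25 = 74
Convert 74 (decimal) → 74 = 7×10 + 4 → 7 tens, 4 ones (place-value notation)
7 tens, 4 ones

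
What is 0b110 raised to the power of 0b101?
Convert 0b110 (binary) → 4 + 2 = 6 (decimal)
Convert 0b101 (binary) → 4 + 1 = 5 (decimal)
Compute 6 ^ 5 = 7776
7776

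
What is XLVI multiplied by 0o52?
Convert XLVI (Roman numeral) → 40 + 5 + 1 = 46 (decimal)
Convert 0o52 (octal) → 5×8 + 2 = 42 (decimal)
Compute 46 × 42 = 1932
1932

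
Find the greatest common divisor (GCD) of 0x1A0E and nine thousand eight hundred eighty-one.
Convert 0x1A0E (hexadecimal) → 1×4096 + 10×256 + 14 = 6670 (decimal)
Convert nine thousand eight hundred eighty-one (English words) → 9×1000 + 8×100 + 81 = 9881 (decimal)
Compute gcd(6670, 9881) = 1
1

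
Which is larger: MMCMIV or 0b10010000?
Convert MMCMIV (Roman numeral) → 1000 + 1000 + 900 + 4 = 2904 (decimal)
Convert 0b10010000 (binary) → 128 + 16 = 144 (decimal)
Compare 2904 vs 144: larger = 2904
2904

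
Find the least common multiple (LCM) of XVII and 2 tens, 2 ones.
Convert XVII (Roman numeral) → 10 + 5 + 1 + 1 = 17 (decimal)
Convert 2 tens, 2 ones (place-value notation) → 2×10 + 2 = 22 (decimal)
Compute lcm(17, 22) = 374
374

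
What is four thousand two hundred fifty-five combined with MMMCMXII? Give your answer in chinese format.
Convert four thousand two hundred fifty-five (English words) → 4×1000 + 2×100 + 55 = 4255 (decimal)
Convert MMMCMXII (Roman numeral) → 1000 + 1000 + 1000 + 900 + 10 + 1 + 1 = 3912 (decimal)
Compute 4255 + 3912 = 8167
Convert 8167 (decimal) → 8167 = 8×1000 + 1×100 + 6×10 + 7 → 八千一百六十七 (Chinese numeral)
八千一百六十七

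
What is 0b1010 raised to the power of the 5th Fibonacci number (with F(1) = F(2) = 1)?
Convert 0b1010 (binary) → 8 + 2 = 10 (decimal)
Convert the 5th Fibonacci number (with F(1) = F(2) = 1) (Fibonacci index) → 1, 1, 2, 3, 5 → 5 (decimal)
Compute 10 ^ 5 = 100000
100000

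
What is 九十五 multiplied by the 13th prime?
Convert 九十五 (Chinese numeral) → 9×10 + 5 = 95 (decimal)
Convert the 13th prime (prime index) → 41 (decimal)
Compute 95 × 41 = 3895
3895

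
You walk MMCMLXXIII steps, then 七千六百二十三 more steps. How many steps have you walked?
Convert MMCMLXXIII (Roman numeral) → 1000 + 1000 + 900 + 50 + 10 + 10 + 1 + 1 + 1 = 2973 (decimal)
Convert 七千六百二十三 (Chinese numeral) → 7×1000 + 6×100 + 2×10 + 3 = 7623 (decimal)
Compute 2973 + 7623 = 10596
10596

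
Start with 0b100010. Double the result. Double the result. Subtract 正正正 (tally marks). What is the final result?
Convert 0b100010 (binary) → 32 + 2 = 34 (decimal)
Start: 34
34 × 2 = 68
68 × 2 = 136
Convert 正正正 (tally marks) → 5 + 5 + 5 = 15 (decimal)
136 - 15 = 121
121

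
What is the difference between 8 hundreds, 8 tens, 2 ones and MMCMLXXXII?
Convert 8 hundreds, 8 tens, 2 ones (place-value notation) → 8×100 + 8×10 + 2 = 882 (decimal)
Convert MMCMLXXXII (Roman numeral) → 1000 + 1000 + 900 + 50 + 10 + 10 + 10 + 1 + 1 = 2982 (decimal)
Difference: |882 - 2982| = 2100
2100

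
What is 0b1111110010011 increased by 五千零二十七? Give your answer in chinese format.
Convert 0b1111110010011 (binary) → 4096 + 2048 + 1024 + 512 + 256 + 128 + 16 + 2 + 1 = 8083 (decimal)
Convert 五千零二十七 (Chinese numeral) → 5×1000 + 2×10 + 7 = 5027 (decimal)
Compute 8083 + 5027 = 13110
Convert 13110 (decimal) → 13110 = 1×10000 + 3×1000 + 1×100 + 1×10 → 一万三千一百一十 (Chinese numeral)
一万三千一百一十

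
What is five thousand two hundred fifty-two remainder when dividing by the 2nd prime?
Convert five thousand two hundred fifty-two (English words) → 5×1000 + 2×100 + 52 = 5252 (decimal)
Convert the 2nd prime (prime index) → 3 (decimal)
Compute 5252 mod 3 = 2
2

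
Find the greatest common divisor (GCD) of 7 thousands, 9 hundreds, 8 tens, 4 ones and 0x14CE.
Convert 7 thousands, 9 hundreds, 8 tens, 4 ones (place-value notation) → 7×1000 + 9×100 + 8×10 + 4 = 7984 (decimal)
Convert 0x14CE (hexadecimal) → 1×4096 + 4×256 + 12×16 + 14 = 5326 (decimal)
Compute gcd(7984, 5326) = 2
2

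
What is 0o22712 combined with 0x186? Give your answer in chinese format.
Convert 0o22712 (octal) → 2×4096 + 2×512 + 7×64 + 1×8 + 2 = 9674 (decimal)
Convert 0x186 (hexadecimal) → 1×256 + 8×16 + 6 = 390 (decimal)
Compute 9674 + 390 = 10064
Convert 10064 (decimal) → 10064 = 1×10000 + 6×10 + 4 → 一万零六十四 (Chinese numeral)
一万零六十四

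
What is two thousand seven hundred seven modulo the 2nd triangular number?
Convert two thousand seven hundred seven (English words) → 2×1000 + 7×100 + 7 = 2707 (decimal)
Convert the 2nd triangular number (triangular index) → 2×3/2 = 3 (decimal)
Compute 2707 mod 3 = 1
1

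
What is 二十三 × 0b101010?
Convert 二十三 (Chinese numeral) → 2×10 + 3 = 23 (decimal)
Convert 0b101010 (binary) → 32 + 8 + 2 = 42 (decimal)
Compute 23 × 42 = 966
966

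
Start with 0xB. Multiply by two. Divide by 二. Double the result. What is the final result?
Convert 0xB (hexadecimal) → 11 (decimal)
Start: 11
Convert two (English words) → 2 (decimal)
11 × 2 = 22
Convert 二 (Chinese numeral) → 2 (decimal)
22 ÷ 2 = 11
11 × 2 = 22
22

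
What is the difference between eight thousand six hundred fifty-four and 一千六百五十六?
Convert eight thousand six hundred fifty-four (English words) → 8×1000 + 6×100 + 54 = 8654 (decimal)
Convert 一千六百五十六 (Chinese numeral) → 1×1000 + 6×100 + 5×10 + 6 = 1656 (decimal)
Difference: |8654 - 1656| = 6998
6998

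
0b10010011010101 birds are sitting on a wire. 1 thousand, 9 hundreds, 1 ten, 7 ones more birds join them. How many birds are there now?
Convert 0b10010011010101 (binary) → 8192 + 1024 + 128 + 64 + 16 + 4 + 1 = 9429 (decimal)
Convert 1 thousand, 9 hundreds, 1 ten, 7 ones (place-value notation) → 1×1000 + 9×100 + 1×10 + 7 = 1917 (decimal)
Compute 9429 + 1917 = 11346
11346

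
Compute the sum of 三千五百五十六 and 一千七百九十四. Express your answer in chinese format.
Convert 三千五百五十六 (Chinese numeral) → 3×1000 + 5×100 + 5×10 + 6 = 3556 (decimal)
Convert 一千七百九十四 (Chinese numeral) → 1×1000 + 7×100 + 9×10 + 4 = 1794 (decimal)
Compute 3556 + 1794 = 5350
Convert 5350 (decimal) → 5350 = 5×1000 + 3×100 + 5×10 → 五千三百五十 (Chinese numeral)
五千三百五十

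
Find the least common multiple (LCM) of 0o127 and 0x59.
Convert 0o127 (octal) → 1×64 + 2×8 + 7 = 87 (decimal)
Convert 0x59 (hexadecimal) → 5×16 + 9 = 89 (decimal)
Compute lcm(87, 89) = 7743
7743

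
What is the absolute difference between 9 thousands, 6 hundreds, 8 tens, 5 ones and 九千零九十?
Convert 9 thousands, 6 hundreds, 8 tens, 5 ones (place-value notation) → 9×1000 + 6×100 + 8×10 + 5 = 9685 (decimal)
Convert 九千零九十 (Chinese numeral) → 9×1000 + 9×10 = 9090 (decimal)
Compute |9685 - 9090| = 595
595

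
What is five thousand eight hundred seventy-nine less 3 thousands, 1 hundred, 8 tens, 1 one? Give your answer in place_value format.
Convert five thousand eight hundred seventy-nine (English words) → 5×1000 + 8×100 + 79 = 5879 (decimal)
Convert 3 thousands, 1 hundred, 8 tens, 1 one (place-value notation) → 3×1000 + 1×100 + 8×10 + 1 = 3181 (decimal)
Compute 5879 - 3181 = 2698
Convert 2698 (decimal) → 2698 = 2×1000 + 6×100 + 9×10 + 8 → 2 thousands, 6 hundreds, 9 tens, 8 ones (place-value notation)
2 thousands, 6 hundreds, 9 tens, 8 ones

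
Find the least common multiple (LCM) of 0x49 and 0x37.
Convert 0x49 (hexadecimal) → 4×16 + 9 = 73 (decimal)
Convert 0x37 (hexadecimal) → 3×16 + 7 = 55 (decimal)
Compute lcm(73, 55) = 4015
4015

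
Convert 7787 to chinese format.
Convert 7787 (decimal) → 7787 = 7×1000 + 7×100 + 8×10 + 7 → 七千七百八十七 (Chinese numeral)
七千七百八十七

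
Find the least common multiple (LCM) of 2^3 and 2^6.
Convert 2^3 (power) → 8 (decimal)
Convert 2^6 (power) → 64 (decimal)
Compute lcm(8, 64) = 64
64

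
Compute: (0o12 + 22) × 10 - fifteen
Convert 0o12 (octal) → 1×8 + 2 = 10 (decimal)
Convert fifteen (English words) → 15 (decimal)
Expression in decimal: (10 + 22) × 10 - 15
Parentheses first: 10 + 22 = 32
Multiply: 32 × 10 = 320
Subtract: 320 - 15 = 305
305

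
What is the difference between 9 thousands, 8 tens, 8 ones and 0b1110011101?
Convert 9 thousands, 8 tens, 8 ones (place-value notation) → 9×1000 + 8×10 + 8 = 9088 (decimal)
Convert 0b1110011101 (binary) → 512 + 256 + 128 + 16 + 8 + 4 + 1 = 925 (decimal)
Difference: |9088 - 925| = 8163
8163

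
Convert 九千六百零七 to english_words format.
Convert 九千六百零七 (Chinese numeral) → 9×1000 + 6×100 + 7 = 9607 (decimal)
Convert 9607 (decimal) → 9607 = 9×1000 + 6×100 + 7 → nine thousand six hundred seven (English words)
nine thousand six hundred seven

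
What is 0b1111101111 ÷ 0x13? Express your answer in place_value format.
Convert 0b1111101111 (binary) → 512 + 256 + 128 + 64 + 32 + 8 + 4 + 2 + 1 = 1007 (decimal)
Convert 0x13 (hexadecimal) → 1×16 + 3 = 19 (decimal)
Compute 1007 ÷ 19 = 53
Convert 53 (decimal) → 53 = 5×10 + 3 → 5 tens, 3 ones (place-value notation)
5 tens, 3 ones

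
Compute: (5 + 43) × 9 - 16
Parentheses first: 5 + 43 = 48
Multiply: 48 × 9 = 432
Subtract: 432 - 16 = 416
416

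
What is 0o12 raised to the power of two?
Convert 0o12 (octal) → 1×8 + 2 = 10 (decimal)
Convert two (English words) → 2 (decimal)
Compute 10 ^ 2 = 100
100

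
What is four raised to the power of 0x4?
Convert four (English words) → 4 (decimal)
Convert 0x4 (hexadecimal) → 4 (decimal)
Compute 4 ^ 4 = 256
256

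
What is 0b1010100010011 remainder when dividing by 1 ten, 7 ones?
Convert 0b1010100010011 (binary) → 4096 + 1024 + 256 + 16 + 2 + 1 = 5395 (decimal)
Convert 1 ten, 7 ones (place-value notation) → 1×10 + 7 = 17 (decimal)
Compute 5395 mod 17 = 6
6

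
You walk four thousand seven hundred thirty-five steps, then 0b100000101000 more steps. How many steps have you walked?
Convert four thousand seven hundred thirty-five (English words) → 4×1000 + 7×100 + 35 = 4735 (decimal)
Convert 0b100000101000 (binary) → 2048 + 32 + 8 = 2088 (decimal)
Compute 4735 + 2088 = 6823
6823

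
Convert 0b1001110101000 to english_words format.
Convert 0b1001110101000 (binary) → 4096 + 512 + 256 + 128 + 32 + 8 = 5032 (decimal)
Convert 5032 (decimal) → 5032 = 5×1000 + 32 → five thousand thirty-two (English words)
five thousand thirty-two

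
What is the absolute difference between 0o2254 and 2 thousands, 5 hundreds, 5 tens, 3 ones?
Convert 0o2254 (octal) → 2×512 + 2×64 + 5×8 + 4 = 1196 (decimal)
Convert 2 thousands, 5 hundreds, 5 tens, 3 ones (place-value notation) → 2×1000 + 5×100 + 5×10 + 3 = 2553 (decimal)
Compute |1196 - 2553| = 1357
1357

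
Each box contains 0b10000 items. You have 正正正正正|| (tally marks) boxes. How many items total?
Convert 0b10000 (binary) → 16 (decimal)
Convert 正正正正正|| (tally marks) → 5 + 5 + 5 + 5 + 5 + 2 = 27 (decimal)
Compute 16 × 27 = 432
432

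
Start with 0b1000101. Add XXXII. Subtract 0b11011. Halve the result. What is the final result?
Convert 0b1000101 (binary) → 64 + 4 + 1 = 69 (decimal)
Start: 69
Convert XXXII (Roman numeral) → 10 + 10 + 10 + 1 + 1 = 32 (decimal)
69 + 32 = 101
Convert 0b11011 (binary) → 16 + 8 + 2 + 1 = 27 (decimal)
101 - 27 = 74
74 ÷ 2 = 37
37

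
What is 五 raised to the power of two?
Convert 五 (Chinese numeral) → 5 (decimal)
Convert two (English words) → 2 (decimal)
Compute 5 ^ 2 = 25
25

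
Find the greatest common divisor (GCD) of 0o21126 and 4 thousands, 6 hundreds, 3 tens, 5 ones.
Convert 0o21126 (octal) → 2×4096 + 1×512 + 1×64 + 2×8 + 6 = 8790 (decimal)
Convert 4 thousands, 6 hundreds, 3 tens, 5 ones (place-value notation) → 4×1000 + 6×100 + 3×10 + 5 = 4635 (decimal)
Compute gcd(8790, 4635) = 15
15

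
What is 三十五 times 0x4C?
Convert 三十五 (Chinese numeral) → 3×10 + 5 = 35 (decimal)
Convert 0x4C (hexadecimal) → 4×16 + 12 = 76 (decimal)
Compute 35 × 76 = 2660
2660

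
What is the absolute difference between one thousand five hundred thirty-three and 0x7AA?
Convert one thousand five hundred thirty-three (English words) → 1×1000 + 5×100 + 33 = 1533 (decimal)
Convert 0x7AA (hexadecimal) → 7×256 + 10×16 + 10 = 1962 (decimal)
Compute |1533 - 1962| = 429
429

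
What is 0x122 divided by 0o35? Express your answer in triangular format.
Convert 0x122 (hexadecimal) → 1×256 + 2×16 + 2 = 290 (decimal)
Convert 0o35 (octal) → 3×8 + 5 = 29 (decimal)
Compute 290 ÷ 29 = 10
Convert 10 (decimal) → 10 = 4×5/2 → the 4th triangular number (triangular index)
the 4th triangular number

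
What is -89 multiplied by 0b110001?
Convert 0b110001 (binary) → 32 + 16 + 1 = 49 (decimal)
Compute -89 × 49 = -4361
-4361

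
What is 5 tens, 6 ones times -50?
Convert 5 tens, 6 ones (place-value notation) → 5×10 + 6 = 56 (decimal)
Compute 56 × -50 = -2800
-2800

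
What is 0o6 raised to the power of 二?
Convert 0o6 (octal) → 6 (decimal)
Convert 二 (Chinese numeral) → 2 (decimal)
Compute 6 ^ 2 = 36
36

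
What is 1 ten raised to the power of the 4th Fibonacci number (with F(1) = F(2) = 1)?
Convert 1 ten (place-value notation) → 1×10 = 10 (decimal)
Convert the 4th Fibonacci number (with F(1) = F(2) = 1) (Fibonacci index) → 1, 1, 2, 3 → 3 (decimal)
Compute 10 ^ 3 = 1000
1000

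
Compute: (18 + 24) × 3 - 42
Parentheses first: 18 + 24 = 42
Multiply: 42 × 3 = 126
Subtract: 126 - 42 = 84
84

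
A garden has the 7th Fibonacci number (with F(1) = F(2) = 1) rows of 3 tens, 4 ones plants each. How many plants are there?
Convert 3 tens, 4 ones (place-value notation) → 3×10 + 4 = 34 (decimal)
Convert the 7th Fibonacci number (with F(1) = F(2) = 1) (Fibonacci index) → 1, 1, 2, 3, 5, 8, 13 → 13 (decimal)
Compute 34 × 13 = 442
442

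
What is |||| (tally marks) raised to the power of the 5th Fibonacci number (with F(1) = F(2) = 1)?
Convert |||| (tally marks) → 4 (decimal)
Convert the 5th Fibonacci number (with F(1) = F(2) = 1) (Fibonacci index) → 1, 1, 2, 3, 5 → 5 (decimal)
Compute 4 ^ 5 = 1024
1024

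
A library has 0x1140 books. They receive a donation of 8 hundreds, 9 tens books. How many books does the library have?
Convert 0x1140 (hexadecimal) → 1×4096 + 1×256 + 4×16 = 4416 (decimal)
Convert 8 hundreds, 9 tens (place-value notation) → 8×100 + 9×10 = 890 (decimal)
Compute 4416 + 890 = 5306
5306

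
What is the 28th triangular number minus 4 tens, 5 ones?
The 28th triangular number = 28×29/2 = 406
Convert 4 tens, 5 ones (place-value notation) → 4×10 + 5 = 45 (decimal)
Compute 406 - 45 = 361
361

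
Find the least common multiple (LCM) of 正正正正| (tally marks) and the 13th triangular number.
Convert 正正正正| (tally marks) → 5 + 5 + 5 + 5 + 1 = 21 (decimal)
Convert the 13th triangular number (triangular index) → 13×14/2 = 91 (decimal)
Compute lcm(21, 91) = 273
273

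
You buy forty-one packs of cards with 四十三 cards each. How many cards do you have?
Convert 四十三 (Chinese numeral) → 4×10 + 3 = 43 (decimal)
Convert forty-one (English words) → 41 (decimal)
Compute 43 × 41 = 1763
1763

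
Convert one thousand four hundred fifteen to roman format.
Convert one thousand four hundred fifteen (English words) → 1×1000 + 4×100 + 15 = 1415 (decimal)
Convert 1415 (decimal) → 1415 = 1000 + 400 + 10 + 5 → MCDXV (Roman numeral)
MCDXV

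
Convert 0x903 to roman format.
Convert 0x903 (hexadecimal) → 9×256 + 3 = 2307 (decimal)
Convert 2307 (decimal) → 2307 = 1000 + 1000 + 100 + 100 + 100 + 5 + 1 + 1 → MMCCCVII (Roman numeral)
MMCCCVII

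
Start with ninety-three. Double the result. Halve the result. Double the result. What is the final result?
Convert ninety-three (English words) → 93 (decimal)
Start: 93
93 × 2 = 186
186 ÷ 2 = 93
93 × 2 = 186
186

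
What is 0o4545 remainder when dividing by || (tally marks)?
Convert 0o4545 (octal) → 4×512 + 5×64 + 4×8 + 5 = 2405 (decimal)
Convert || (tally marks) → 2 (decimal)
Compute 2405 mod 2 = 1
1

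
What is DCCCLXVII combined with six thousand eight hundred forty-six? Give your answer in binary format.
Convert DCCCLXVII (Roman numeral) → 500 + 100 + 100 + 100 + 50 + 10 + 5 + 1 + 1 = 867 (decimal)
Convert six thousand eight hundred forty-six (English words) → 6×1000 + 8×100 + 46 = 6846 (decimal)
Compute 867 + 6846 = 7713
Convert 7713 (decimal) → 7713 = 4096 + 2048 + 1024 + 512 + 32 + 1 → 0b1111000100001 (binary)
0b1111000100001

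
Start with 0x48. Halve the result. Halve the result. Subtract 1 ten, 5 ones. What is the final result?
Convert 0x48 (hexadecimal) → 4×16 + 8 = 72 (decimal)
Start: 72
72 ÷ 2 = 36
36 ÷ 2 = 18
Convert 1 ten, 5 ones (place-value notation) → 1×10 + 5 = 15 (decimal)
18 - 15 = 3
3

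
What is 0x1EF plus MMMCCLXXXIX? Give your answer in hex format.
Convert 0x1EF (hexadecimal) → 1×256 + 14×16 + 15 = 495 (decimal)
Convert MMMCCLXXXIX (Roman numeral) → 1000 + 1000 + 1000 + 100 + 100 + 50 + 10 + 10 + 10 + 9 = 3289 (decimal)
Compute 495 + 3289 = 3784
Convert 3784 (decimal) → 3784 = 14×256 + 12×16 + 8 → 0xEC8 (hexadecimal)
0xEC8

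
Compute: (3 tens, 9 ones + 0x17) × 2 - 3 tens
Convert 3 tens, 9 ones (place-value notation) → 3×10 + 9 = 39 (decimal)
Convert 0x17 (hexadecimal) → 1×16 + 7 = 23 (decimal)
Convert 3 tens (place-value notation) → 3×10 = 30 (decimal)
Expression in decimal: (39 + 23) × 2 - 30
Parentheses first: 39 + 23 = 62
Multiply: 62 × 2 = 124
Subtract: 124 - 30 = 94
94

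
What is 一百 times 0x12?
Convert 一百 (Chinese numeral) → 1×100 = 100 (decimal)
Convert 0x12 (hexadecimal) → 1×16 + 2 = 18 (decimal)
Compute 100 × 18 = 1800
1800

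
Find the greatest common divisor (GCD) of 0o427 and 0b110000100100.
Convert 0o427 (octal) → 4×64 + 2×8 + 7 = 279 (decimal)
Convert 0b110000100100 (binary) → 2048 + 1024 + 32 + 4 = 3108 (decimal)
Compute gcd(279, 3108) = 3
3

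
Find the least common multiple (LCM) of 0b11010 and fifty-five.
Convert 0b11010 (binary) → 16 + 8 + 2 = 26 (decimal)
Convert fifty-five (English words) → 55 (decimal)
Compute lcm(26, 55) = 1430
1430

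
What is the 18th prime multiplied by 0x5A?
Convert the 18th prime (prime index) → 61 (decimal)
Convert 0x5A (hexadecimal) → 5×16 + 10 = 90 (decimal)
Compute 61 × 90 = 5490
5490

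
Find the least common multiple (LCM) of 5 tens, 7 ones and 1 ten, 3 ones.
Convert 5 tens, 7 ones (place-value notation) → 5×10 + 7 = 57 (decimal)
Convert 1 ten, 3 ones (place-value notation) → 1×10 + 3 = 13 (decimal)
Compute lcm(57, 13) = 741
741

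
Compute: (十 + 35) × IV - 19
Convert 十 (Chinese numeral) → 1×10 = 10 (decimal)
Convert IV (Roman numeral) → 4 (decimal)
Expression in decimal: (10 + 35) × 4 - 19
Parentheses first: 10 + 35 = 45
Multiply: 45 × 4 = 180
Subtract: 180 - 19 = 161
161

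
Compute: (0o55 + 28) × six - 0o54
Convert 0o55 (octal) → 5×8 + 5 = 45 (decimal)
Convert six (English words) → 6 (decimal)
Convert 0o54 (octal) → 5×8 + 4 = 44 (decimal)
Expression in decimal: (45 + 28) × 6 - 44
Parentheses first: 45 + 28 = 73
Multiply: 73 × 6 = 438
Subtract: 438 - 44 = 394
394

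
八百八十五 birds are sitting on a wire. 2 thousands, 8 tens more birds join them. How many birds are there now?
Convert 八百八十五 (Chinese numeral) → 8×100 + 8×10 + 5 = 885 (decimal)
Convert 2 thousands, 8 tens (place-value notation) → 2×1000 + 8×10 = 2080 (decimal)
Compute 885 + 2080 = 2965
2965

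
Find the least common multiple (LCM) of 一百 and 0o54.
Convert 一百 (Chinese numeral) → 1×100 = 100 (decimal)
Convert 0o54 (octal) → 5×8 + 4 = 44 (decimal)
Compute lcm(100, 44) = 1100
1100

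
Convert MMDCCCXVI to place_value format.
Convert MMDCCCXVI (Roman numeral) → 1000 + 1000 + 500 + 100 + 100 + 100 + 10 + 5 + 1 = 2816 (decimal)
Convert 2816 (decimal) → 2816 = 2×1000 + 8×100 + 1×10 + 6 → 2 thousands, 8 hundreds, 1 ten, 6 ones (place-value notation)
2 thousands, 8 hundreds, 1 ten, 6 ones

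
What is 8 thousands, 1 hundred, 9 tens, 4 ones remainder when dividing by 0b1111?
Convert 8 thousands, 1 hundred, 9 tens, 4 ones (place-value notation) → 8×1000 + 1×100 + 9×10 + 4 = 8194 (decimal)
Convert 0b1111 (binary) → 8 + 4 + 2 + 1 = 15 (decimal)
Compute 8194 mod 15 = 4
4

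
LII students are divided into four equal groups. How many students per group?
Convert LII (Roman numeral) → 50 + 1 + 1 = 52 (decimal)
Convert four (English words) → 4 (decimal)
Compute 52 ÷ 4 = 13
13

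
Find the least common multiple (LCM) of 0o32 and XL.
Convert 0o32 (octal) → 3×8 + 2 = 26 (decimal)
Convert XL (Roman numeral) → 40 (decimal)
Compute lcm(26, 40) = 520
520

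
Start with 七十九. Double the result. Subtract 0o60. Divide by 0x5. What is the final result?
Convert 七十九 (Chinese numeral) → 7×10 + 9 = 79 (decimal)
Start: 79
79 × 2 = 158
Convert 0o60 (octal) → 6×8 = 48 (decimal)
158 - 48 = 110
Convert 0x5 (hexadecimal) → 5 (decimal)
110 ÷ 5 = 22
22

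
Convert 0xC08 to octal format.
Convert 0xC08 (hexadecimal) → 12×256 + 8 = 3080 (decimal)
Convert 3080 (decimal) → 3080 = 6×512 + 1×8 → 0o6010 (octal)
0o6010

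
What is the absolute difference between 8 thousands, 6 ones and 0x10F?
Convert 8 thousands, 6 ones (place-value notation) → 8×1000 + 6 = 8006 (decimal)
Convert 0x10F (hexadecimal) → 1×256 + 15 = 271 (decimal)
Compute |8006 - 271| = 7735
7735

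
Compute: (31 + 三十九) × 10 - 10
Convert 三十九 (Chinese numeral) → 3×10 + 9 = 39 (decimal)
Expression in decimal: (31 + 39) × 10 - 10
Parentheses first: 31 + 39 = 70
Multiply: 70 × 10 = 700
Subtract: 700 - 10 = 690
690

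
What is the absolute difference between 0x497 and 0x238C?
Convert 0x497 (hexadecimal) → 4×256 + 9×16 + 7 = 1175 (decimal)
Convert 0x238C (hexadecimal) → 2×4096 + 3×256 + 8×16 + 12 = 9100 (decimal)
Compute |1175 - 9100| = 7925
7925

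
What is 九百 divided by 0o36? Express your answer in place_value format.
Convert 九百 (Chinese numeral) → 9×100 = 900 (decimal)
Convert 0o36 (octal) → 3×8 + 6 = 30 (decimal)
Compute 900 ÷ 30 = 30
Convert 30 (decimal) → 30 = 3×10 → 3 tens (place-value notation)
3 tens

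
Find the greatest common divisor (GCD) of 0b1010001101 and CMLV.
Convert 0b1010001101 (binary) → 512 + 128 + 8 + 4 + 1 = 653 (decimal)
Convert CMLV (Roman numeral) → 900 + 50 + 5 = 955 (decimal)
Compute gcd(653, 955) = 1
1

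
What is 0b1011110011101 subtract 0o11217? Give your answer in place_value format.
Convert 0b1011110011101 (binary) → 4096 + 1024 + 512 + 256 + 128 + 16 + 8 + 4 + 1 = 6045 (decimal)
Convert 0o11217 (octal) → 1×4096 + 1×512 + 2×64 + 1×8 + 7 = 4751 (decimal)
Compute 6045 - 4751 = 1294
Convert 1294 (decimal) → 1294 = 1×1000 + 2×100 + 9×10 + 4 → 1 thousand, 2 hundreds, 9 tens, 4 ones (place-value notation)
1 thousand, 2 hundreds, 9 tens, 4 ones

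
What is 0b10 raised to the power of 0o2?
Convert 0b10 (binary) → 2 (decimal)
Convert 0o2 (octal) → 2 (decimal)
Compute 2 ^ 2 = 4
4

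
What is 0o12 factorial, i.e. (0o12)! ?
Convert 0o12 (octal) → 1×8 + 2 = 10 (decimal)
Compute 10! = 3628800
3628800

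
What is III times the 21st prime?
Convert III (Roman numeral) → 1 + 1 + 1 = 3 (decimal)
Convert the 21st prime (prime index) → 73 (decimal)
Compute 3 × 73 = 219
219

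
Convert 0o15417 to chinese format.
Convert 0o15417 (octal) → 1×4096 + 5×512 + 4×64 + 1×8 + 7 = 6927 (decimal)
Convert 6927 (decimal) → 6927 = 6×1000 + 9×100 + 2×10 + 7 → 六千九百二十七 (Chinese numeral)
六千九百二十七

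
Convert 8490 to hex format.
Convert 8490 (decimal) → 8490 = 2×4096 + 1×256 + 2×16 + 10 → 0x212A (hexadecimal)
0x212A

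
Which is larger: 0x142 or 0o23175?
Convert 0x142 (hexadecimal) → 1×256 + 4×16 + 2 = 322 (decimal)
Convert 0o23175 (octal) → 2×4096 + 3×512 + 1×64 + 7×8 + 5 = 9853 (decimal)
Compare 322 vs 9853: larger = 9853
9853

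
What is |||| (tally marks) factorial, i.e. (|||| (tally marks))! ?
Convert |||| (tally marks) → 4 (decimal)
Compute 4! = 24
24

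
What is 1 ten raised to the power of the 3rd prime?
Convert 1 ten (place-value notation) → 1×10 = 10 (decimal)
Convert the 3rd prime (prime index) → 5 (decimal)
Compute 10 ^ 5 = 100000
100000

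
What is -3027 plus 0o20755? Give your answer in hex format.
Convert 0o20755 (octal) → 2×4096 + 7×64 + 5×8 + 5 = 8685 (decimal)
Compute -3027 + 8685 = 5658
Convert 5658 (decimal) → 5658 = 1×4096 + 6×256 + 1×16 + 10 → 0x161A (hexadecimal)
0x161A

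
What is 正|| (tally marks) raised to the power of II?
Convert 正|| (tally marks) → 5 + 2 = 7 (decimal)
Convert II (Roman numeral) → 1 + 1 = 2 (decimal)
Compute 7 ^ 2 = 49
49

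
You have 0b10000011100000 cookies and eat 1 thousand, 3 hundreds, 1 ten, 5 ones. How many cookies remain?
Convert 0b10000011100000 (binary) → 8192 + 128 + 64 + 32 = 8416 (decimal)
Convert 1 thousand, 3 hundreds, 1 ten, 5 ones (place-value notation) → 1×1000 + 3×100 + 1×10 + 5 = 1315 (decimal)
Compute 8416 - 1315 = 7101
7101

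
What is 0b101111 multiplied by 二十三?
Convert 0b101111 (binary) → 32 + 8 + 4 + 2 + 1 = 47 (decimal)
Convert 二十三 (Chinese numeral) → 2×10 + 3 = 23 (decimal)
Compute 47 × 23 = 1081
1081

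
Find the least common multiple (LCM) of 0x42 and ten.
Convert 0x42 (hexadecimal) → 4×16 + 2 = 66 (decimal)
Convert ten (English words) → 10 (decimal)
Compute lcm(66, 10) = 330
330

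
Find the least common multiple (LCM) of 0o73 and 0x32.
Convert 0o73 (octal) → 7×8 + 3 = 59 (decimal)
Convert 0x32 (hexadecimal) → 3×16 + 2 = 50 (decimal)
Compute lcm(59, 50) = 2950
2950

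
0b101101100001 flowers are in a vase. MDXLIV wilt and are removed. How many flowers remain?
Convert 0b101101100001 (binary) → 2048 + 512 + 256 + 64 + 32 + 1 = 2913 (decimal)
Convert MDXLIV (Roman numeral) → 1000 + 500 + 40 + 4 = 1544 (decimal)
Compute 2913 - 1544 = 1369
1369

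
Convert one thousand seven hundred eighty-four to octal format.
Convert one thousand seven hundred eighty-four (English words) → 1×1000 + 7×100 + 84 = 1784 (decimal)
Convert 1784 (decimal) → 1784 = 3×512 + 3×64 + 7×8 → 0o3370 (octal)
0o3370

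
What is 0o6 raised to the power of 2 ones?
Convert 0o6 (octal) → 6 (decimal)
Convert 2 ones (place-value notation) → 2 (decimal)
Compute 6 ^ 2 = 36
36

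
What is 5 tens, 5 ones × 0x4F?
Convert 5 tens, 5 ones (place-value notation) → 5×10 + 5 = 55 (decimal)
Convert 0x4F (hexadecimal) → 4×16 + 15 = 79 (decimal)
Compute 55 × 79 = 4345
4345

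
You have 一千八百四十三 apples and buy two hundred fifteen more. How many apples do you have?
Convert 一千八百四十三 (Chinese numeral) → 1×1000 + 8×100 + 4×10 + 3 = 1843 (decimal)
Convert two hundred fifteen (English words) → 2×100 + 15 = 215 (decimal)
Compute 1843 + 215 = 2058
2058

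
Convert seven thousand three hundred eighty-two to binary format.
Convert seven thousand three hundred eighty-two (English words) → 7×1000 + 3×100 + 82 = 7382 (decimal)
Convert 7382 (decimal) → 7382 = 4096 + 2048 + 1024 + 128 + 64 + 16 + 4 + 2 → 0b1110011010110 (binary)
0b1110011010110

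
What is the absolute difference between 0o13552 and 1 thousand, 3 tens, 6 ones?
Convert 0o13552 (octal) → 1×4096 + 3×512 + 5×64 + 5×8 + 2 = 5994 (decimal)
Convert 1 thousand, 3 tens, 6 ones (place-value notation) → 1×1000 + 3×10 + 6 = 1036 (decimal)
Compute |5994 - 1036| = 4958
4958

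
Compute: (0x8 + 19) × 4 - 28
Convert 0x8 (hexadecimal) → 8 (decimal)
Expression in decimal: (8 + 19) × 4 - 28
Parentheses first: 8 + 19 = 27
Multiply: 27 × 4 = 108
Subtract: 108 - 28 = 80
80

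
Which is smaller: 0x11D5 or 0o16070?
Convert 0x11D5 (hexadecimal) → 1×4096 + 1×256 + 13×16 + 5 = 4565 (decimal)
Convert 0o16070 (octal) → 1×4096 + 6×512 + 7×8 = 7224 (decimal)
Compare 4565 vs 7224: smaller = 4565
4565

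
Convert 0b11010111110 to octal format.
Convert 0b11010111110 (binary) → 1024 + 512 + 128 + 32 + 16 + 8 + 4 + 2 = 1726 (decimal)
Convert 1726 (decimal) → 1726 = 3×512 + 2×64 + 7×8 + 6 → 0o3276 (octal)
0o3276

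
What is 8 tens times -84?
Convert 8 tens (place-value notation) → 8×10 = 80 (decimal)
Compute 80 × -84 = -6720
-6720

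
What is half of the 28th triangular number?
The 28th triangular number = 28×29/2 = 406
Compute 406 ÷ 2 = 203
203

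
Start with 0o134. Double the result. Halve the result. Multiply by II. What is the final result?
Convert 0o134 (octal) → 1×64 + 3×8 + 4 = 92 (decimal)
Start: 92
92 × 2 = 184
184 ÷ 2 = 92
Convert II (Roman numeral) → 1 + 1 = 2 (decimal)
92 × 2 = 184
184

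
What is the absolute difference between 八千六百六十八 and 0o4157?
Convert 八千六百六十八 (Chinese numeral) → 8×1000 + 6×100 + 6×10 + 8 = 8668 (decimal)
Convert 0o4157 (octal) → 4×512 + 1×64 + 5×8 + 7 = 2159 (decimal)
Compute |8668 - 2159| = 6509
6509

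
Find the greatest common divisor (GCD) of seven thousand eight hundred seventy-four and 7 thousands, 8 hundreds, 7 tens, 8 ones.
Convert seven thousand eight hundred seventy-four (English words) → 7×1000 + 8×100 + 74 = 7874 (decimal)
Convert 7 thousands, 8 hundreds, 7 tens, 8 ones (place-value notation) → 7×1000 + 8×100 + 7×10 + 8 = 7878 (decimal)
Compute gcd(7874, 7878) = 2
2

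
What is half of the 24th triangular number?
The 24th triangular number = 24×25/2 = 300
Compute 300 ÷ 2 = 150
150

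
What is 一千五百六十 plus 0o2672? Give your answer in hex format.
Convert 一千五百六十 (Chinese numeral) → 1×1000 + 5×100 + 6×10 = 1560 (decimal)
Convert 0o2672 (octal) → 2×512 + 6×64 + 7×8 + 2 = 1466 (decimal)
Compute 1560 + 1466 = 3026
Convert 3026 (decimal) → 3026 = 11×256 + 13×16 + 2 → 0xBD2 (hexadecimal)
0xBD2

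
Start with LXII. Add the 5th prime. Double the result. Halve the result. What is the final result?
Convert LXII (Roman numeral) → 50 + 10 + 1 + 1 = 62 (decimal)
Start: 62
Convert the 5th prime (prime index) → 11 (decimal)
62 + 11 = 73
73 × 2 = 146
146 ÷ 2 = 73
73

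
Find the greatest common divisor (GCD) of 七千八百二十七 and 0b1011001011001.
Convert 七千八百二十七 (Chinese numeral) → 7×1000 + 8×100 + 2×10 + 7 = 7827 (decimal)
Convert 0b1011001011001 (binary) → 4096 + 1024 + 512 + 64 + 16 + 8 + 1 = 5721 (decimal)
Compute gcd(7827, 5721) = 3
3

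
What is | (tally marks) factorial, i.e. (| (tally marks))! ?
Convert | (tally marks) → 1 (decimal)
Compute 1! = 1
1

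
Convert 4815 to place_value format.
Convert 4815 (decimal) → 4815 = 4×1000 + 8×100 + 1×10 + 5 → 4 thousands, 8 hundreds, 1 ten, 5 ones (place-value notation)
4 thousands, 8 hundreds, 1 ten, 5 ones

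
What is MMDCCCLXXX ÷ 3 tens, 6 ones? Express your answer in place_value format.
Convert MMDCCCLXXX (Roman numeral) → 1000 + 1000 + 500 + 100 + 100 + 100 + 50 + 10 + 10 + 10 = 2880 (decimal)
Convert 3 tens, 6 ones (place-value notation) → 3×10 + 6 = 36 (decimal)
Compute 2880 ÷ 36 = 80
Convert 80 (decimal) → 80 = 8×10 → 8 tens (place-value notation)
8 tens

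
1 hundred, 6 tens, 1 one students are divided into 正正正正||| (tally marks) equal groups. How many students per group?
Convert 1 hundred, 6 tens, 1 one (place-value notation) → 1×100 + 6×10 + 1 = 161 (decimal)
Convert 正正正正||| (tally marks) → 5 + 5 + 5 + 5 + 3 = 23 (decimal)
Compute 161 ÷ 23 = 7
7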